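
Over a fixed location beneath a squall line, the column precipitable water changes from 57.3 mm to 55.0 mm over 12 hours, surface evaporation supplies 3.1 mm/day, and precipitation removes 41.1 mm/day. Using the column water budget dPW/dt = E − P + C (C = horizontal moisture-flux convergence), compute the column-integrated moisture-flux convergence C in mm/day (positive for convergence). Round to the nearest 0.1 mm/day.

C ≈ 33.4 mm/day

dPW/dt = (55.0 − 57.3) mm / (12/24 day) = -4.600 mm/day.
C = dPW/dt − E + P = (-4.600) − 3.1 + 41.1 = 33.4 mm/day.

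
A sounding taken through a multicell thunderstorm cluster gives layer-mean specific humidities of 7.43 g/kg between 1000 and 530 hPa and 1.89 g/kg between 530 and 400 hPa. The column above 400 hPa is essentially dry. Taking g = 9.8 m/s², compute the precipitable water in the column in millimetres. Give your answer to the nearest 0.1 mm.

Precipitable water is the column-integrated vapour mass per unit area: PW = (1/g) Σ q̄ Δp, with q in kg/kg and Δp in Pa (1 kg/m² of water = 1 mm).
Layer 1000–530 hPa: Δp = 470 hPa = 47000 Pa, q̄ = 0.00743 kg/kg → 0.00743 × 47000 / 9.8 = 35.63 mm
Layer 530–400 hPa: Δp = 130 hPa = 13000 Pa, q̄ = 0.00189 kg/kg → 0.00189 × 13000 / 9.8 = 2.51 mm
PW = 35.63 + 2.51 = 38.14 ≈ 38.1 mm.

PW ≈ 38.1 mm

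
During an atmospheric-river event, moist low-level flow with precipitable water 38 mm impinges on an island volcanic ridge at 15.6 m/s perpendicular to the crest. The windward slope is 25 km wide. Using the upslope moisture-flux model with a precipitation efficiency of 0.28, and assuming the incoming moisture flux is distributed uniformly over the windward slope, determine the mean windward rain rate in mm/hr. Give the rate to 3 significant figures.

R ≈ 23.9 mm/hr

Incoming column moisture flux per unit ridge length: F = V × PW = 15.6 × 38 = 592.8 mm·m/s.
Spread over the 25 km slope with efficiency ε = 0.28: R = ε·F/W = 0.28 × 592.8 / 25000 m = 6.639e-03 mm/s.
R = 6.639e-03 × 3600 = 23.9 mm/hr.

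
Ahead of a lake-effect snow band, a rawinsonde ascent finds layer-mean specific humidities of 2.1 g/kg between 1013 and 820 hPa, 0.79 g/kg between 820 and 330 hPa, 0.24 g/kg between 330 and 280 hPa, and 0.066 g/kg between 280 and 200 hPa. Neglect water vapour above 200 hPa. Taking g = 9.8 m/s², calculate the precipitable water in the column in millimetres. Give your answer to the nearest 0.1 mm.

PW ≈ 8.3 mm

Precipitable water is the column-integrated vapour mass per unit area: PW = (1/g) Σ q̄ Δp, with q in kg/kg and Δp in Pa (1 kg/m² of water = 1 mm).
Layer 1013–820 hPa: Δp = 193 hPa = 19300 Pa, q̄ = 0.0021 kg/kg → 0.0021 × 19300 / 9.8 = 4.14 mm
Layer 820–330 hPa: Δp = 490 hPa = 49000 Pa, q̄ = 0.00079 kg/kg → 0.00079 × 49000 / 9.8 = 3.95 mm
Layer 330–280 hPa: Δp = 50 hPa = 5000 Pa, q̄ = 0.00024 kg/kg → 0.00024 × 5000 / 9.8 = 0.12 mm
Layer 280–200 hPa: Δp = 80 hPa = 8000 Pa, q̄ = 6.6e-05 kg/kg → 6.6e-05 × 8000 / 9.8 = 0.05 mm
PW = 4.14 + 3.95 + 0.12 + 0.05 = 8.26 ≈ 8.3 mm.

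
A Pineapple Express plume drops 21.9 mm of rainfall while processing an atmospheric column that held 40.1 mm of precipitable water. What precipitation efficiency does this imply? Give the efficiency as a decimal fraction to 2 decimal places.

ε ≈ 0.55

ε = rainfall / PW = 21.9 / 40.1 = 0.55.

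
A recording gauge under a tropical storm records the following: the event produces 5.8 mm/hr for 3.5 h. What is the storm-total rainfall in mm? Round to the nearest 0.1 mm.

Total = Σ Rᵢ Δtᵢ = 5.8 × 3.5
      = 20.3 = 20.3 mm.

total ≈ 20.3 mm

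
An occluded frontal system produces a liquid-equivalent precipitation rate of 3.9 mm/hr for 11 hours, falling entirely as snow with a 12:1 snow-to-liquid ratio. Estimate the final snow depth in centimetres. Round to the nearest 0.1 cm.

snow depth ≈ 51.5 cm

Liquid-equivalent depth = 3.9 × 11 = 42.9 mm.
Snow depth = 42.9 mm × 12 = 514.8 mm = 51.5 cm.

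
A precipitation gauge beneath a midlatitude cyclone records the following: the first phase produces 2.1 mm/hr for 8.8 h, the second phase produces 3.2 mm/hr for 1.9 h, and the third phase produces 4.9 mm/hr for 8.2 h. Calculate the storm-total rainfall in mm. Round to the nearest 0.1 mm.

total ≈ 64.7 mm

Total = Σ Rᵢ Δtᵢ = 2.1 × 8.8 + 3.2 × 1.9 + 4.9 × 8.2
      = 18.48 + 6.08 + 40.18 = 64.7 mm.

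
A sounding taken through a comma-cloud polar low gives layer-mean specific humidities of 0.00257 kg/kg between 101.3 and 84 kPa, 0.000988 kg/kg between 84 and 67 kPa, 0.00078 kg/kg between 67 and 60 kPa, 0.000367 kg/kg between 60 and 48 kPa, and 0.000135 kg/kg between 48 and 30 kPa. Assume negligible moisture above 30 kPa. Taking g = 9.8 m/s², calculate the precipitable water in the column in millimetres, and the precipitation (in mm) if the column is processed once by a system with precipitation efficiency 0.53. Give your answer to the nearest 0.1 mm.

Precipitable water is the column-integrated vapour mass per unit area: PW = (1/g) Σ q̄ Δp, with q in kg/kg and Δp in Pa (1 kg/m² of water = 1 mm).
Layer 101.3–84 kPa: Δp = 173 hPa = 17300 Pa, q̄ = 0.00257 kg/kg → 0.00257 × 17300 / 9.8 = 4.54 mm
Layer 84–67 kPa: Δp = 170 hPa = 17000 Pa, q̄ = 0.000988 kg/kg → 0.000988 × 17000 / 9.8 = 1.71 mm
Layer 67–60 kPa: Δp = 70 hPa = 7000 Pa, q̄ = 0.00078 kg/kg → 0.00078 × 7000 / 9.8 = 0.56 mm
Layer 60–48 kPa: Δp = 120 hPa = 12000 Pa, q̄ = 0.000367 kg/kg → 0.000367 × 12000 / 9.8 = 0.45 mm
Layer 48–30 kPa: Δp = 180 hPa = 18000 Pa, q̄ = 0.000135 kg/kg → 0.000135 × 18000 / 9.8 = 0.25 mm
PW = 4.54 + 1.71 + 0.56 + 0.45 + 0.25 = 7.51 ≈ 7.5 mm.
Precipitation = ε × PW = 0.53 × 7.5 = 4.0 mm.

PW ≈ 7.5 mm; precipitation ≈ 4.0 mm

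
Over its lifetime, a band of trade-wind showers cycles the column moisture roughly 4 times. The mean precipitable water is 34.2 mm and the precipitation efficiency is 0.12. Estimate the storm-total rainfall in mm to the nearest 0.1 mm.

Each cycle deposits ε × PW = 0.12 × 34.2 = 4.104 mm.
Over 4 cycles: 4 × 4.104 = 16.4 mm.

rainfall ≈ 16.4 mm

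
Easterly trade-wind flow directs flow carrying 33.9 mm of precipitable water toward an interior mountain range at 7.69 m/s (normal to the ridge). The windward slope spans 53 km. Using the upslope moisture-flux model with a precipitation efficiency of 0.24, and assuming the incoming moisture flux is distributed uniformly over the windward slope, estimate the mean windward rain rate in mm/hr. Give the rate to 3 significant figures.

R ≈ 4.25 mm/hr

Incoming column moisture flux per unit ridge length: F = V × PW = 7.69 × 33.9 = 260.691 mm·m/s.
Spread over the 53 km slope with efficiency ε = 0.24: R = ε·F/W = 0.24 × 260.691 / 53000 m = 1.180e-03 mm/s.
R = 1.180e-03 × 3600 = 4.25 mm/hr.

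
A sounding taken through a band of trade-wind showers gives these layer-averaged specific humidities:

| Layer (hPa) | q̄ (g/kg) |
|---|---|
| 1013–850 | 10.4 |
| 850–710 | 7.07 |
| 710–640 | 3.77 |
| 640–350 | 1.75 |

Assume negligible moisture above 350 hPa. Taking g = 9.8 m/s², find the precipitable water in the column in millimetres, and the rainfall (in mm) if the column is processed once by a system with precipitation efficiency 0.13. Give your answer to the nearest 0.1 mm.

PW ≈ 35.3 mm; rainfall ≈ 4.6 mm

Precipitable water is the column-integrated vapour mass per unit area: PW = (1/g) Σ q̄ Δp, with q in kg/kg and Δp in Pa (1 kg/m² of water = 1 mm).
Layer 1013–850 hPa: Δp = 163 hPa = 16300 Pa, q̄ = 0.0104 kg/kg → 0.0104 × 16300 / 9.8 = 17.30 mm
Layer 850–710 hPa: Δp = 140 hPa = 14000 Pa, q̄ = 0.00707 kg/kg → 0.00707 × 14000 / 9.8 = 10.10 mm
Layer 710–640 hPa: Δp = 70 hPa = 7000 Pa, q̄ = 0.00377 kg/kg → 0.00377 × 7000 / 9.8 = 2.69 mm
Layer 640–350 hPa: Δp = 290 hPa = 29000 Pa, q̄ = 0.00175 kg/kg → 0.00175 × 29000 / 9.8 = 5.18 mm
PW = 17.30 + 10.10 + 2.69 + 5.18 = 35.27 ≈ 35.3 mm.
Rainfall = ε × PW = 0.13 × 35.3 = 4.6 mm.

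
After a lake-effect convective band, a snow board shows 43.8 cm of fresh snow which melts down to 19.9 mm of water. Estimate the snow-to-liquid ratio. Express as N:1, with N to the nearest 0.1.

ratio ≈ 22.0

Ratio = snow depth / SWE = 438 mm / 19.9 mm = 22.0, i.e. 22.0:1.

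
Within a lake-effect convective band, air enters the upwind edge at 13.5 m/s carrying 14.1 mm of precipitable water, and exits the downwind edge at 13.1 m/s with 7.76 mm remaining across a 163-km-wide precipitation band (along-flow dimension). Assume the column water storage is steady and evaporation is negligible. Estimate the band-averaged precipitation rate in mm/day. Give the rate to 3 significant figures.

Column moisture flux per unit crosswind length is F = V × PW.
Inflow: F_in = 13.5 × 14.1 = 190.35 mm·m/s
Outflow: F_out = 13.1 × 7.76 = 101.656 mm·m/s
Steady-state rate R = (F_in − F_out)/L = (190.35 − 101.656) / 163000 m = 5.441e-04 mm/s.
R = 5.441e-04 × 3600 × 24 = 47.0 mm/day.

R ≈ 47.0 mm/day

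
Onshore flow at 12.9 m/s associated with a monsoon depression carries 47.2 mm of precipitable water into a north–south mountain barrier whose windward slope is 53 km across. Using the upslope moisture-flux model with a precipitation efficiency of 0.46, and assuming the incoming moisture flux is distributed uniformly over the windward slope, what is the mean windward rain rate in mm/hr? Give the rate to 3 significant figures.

Incoming column moisture flux per unit ridge length: F = V × PW = 12.9 × 47.2 = 608.88 mm·m/s.
Spread over the 53 km slope with efficiency ε = 0.46: R = ε·F/W = 0.46 × 608.88 / 53000 m = 5.285e-03 mm/s.
R = 5.285e-03 × 3600 = 19.0 mm/hr.

R ≈ 19.0 mm/hr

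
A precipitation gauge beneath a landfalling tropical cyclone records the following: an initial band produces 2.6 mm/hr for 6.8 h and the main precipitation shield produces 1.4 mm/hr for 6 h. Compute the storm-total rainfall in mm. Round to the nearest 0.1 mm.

Total = Σ Rᵢ Δtᵢ = 2.6 × 6.8 + 1.4 × 6
      = 17.68 + 8.4 = 26.1 mm.

total ≈ 26.1 mm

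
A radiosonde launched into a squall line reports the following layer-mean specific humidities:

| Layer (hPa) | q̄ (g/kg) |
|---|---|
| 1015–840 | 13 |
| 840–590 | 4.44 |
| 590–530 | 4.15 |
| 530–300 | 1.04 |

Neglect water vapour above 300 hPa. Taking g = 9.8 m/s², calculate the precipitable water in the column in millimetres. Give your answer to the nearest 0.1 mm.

Precipitable water is the column-integrated vapour mass per unit area: PW = (1/g) Σ q̄ Δp, with q in kg/kg and Δp in Pa (1 kg/m² of water = 1 mm).
Layer 1015–840 hPa: Δp = 175 hPa = 17500 Pa, q̄ = 0.013 kg/kg → 0.013 × 17500 / 9.8 = 23.21 mm
Layer 840–590 hPa: Δp = 250 hPa = 25000 Pa, q̄ = 0.00444 kg/kg → 0.00444 × 25000 / 9.8 = 11.33 mm
Layer 590–530 hPa: Δp = 60 hPa = 6000 Pa, q̄ = 0.00415 kg/kg → 0.00415 × 6000 / 9.8 = 2.54 mm
Layer 530–300 hPa: Δp = 230 hPa = 23000 Pa, q̄ = 0.00104 kg/kg → 0.00104 × 23000 / 9.8 = 2.44 mm
PW = 23.21 + 11.33 + 2.54 + 2.44 = 39.52 ≈ 39.5 mm.

PW ≈ 39.5 mm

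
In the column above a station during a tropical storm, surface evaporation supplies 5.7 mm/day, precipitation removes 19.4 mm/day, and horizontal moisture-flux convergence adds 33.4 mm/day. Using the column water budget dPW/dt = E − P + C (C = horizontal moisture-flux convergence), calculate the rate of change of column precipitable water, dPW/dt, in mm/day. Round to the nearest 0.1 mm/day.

dPW/dt ≈ 19.7 mm/day

dPW/dt = E − P + C = 5.7 − 19.4 + (33.4) = 19.7 mm/day.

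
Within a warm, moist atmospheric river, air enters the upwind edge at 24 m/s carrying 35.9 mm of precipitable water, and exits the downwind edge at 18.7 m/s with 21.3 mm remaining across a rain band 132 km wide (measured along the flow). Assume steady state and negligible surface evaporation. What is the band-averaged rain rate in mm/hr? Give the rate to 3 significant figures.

R ≈ 12.6 mm/hr

Column moisture flux per unit crosswind length is F = V × PW.
Inflow: F_in = 24 × 35.9 = 861.6 mm·m/s
Outflow: F_out = 18.7 × 21.3 = 398.31 mm·m/s
Steady-state rate R = (F_in − F_out)/L = (861.6 − 398.31) / 132000 m = 3.510e-03 mm/s.
R = 3.510e-03 × 3600 = 12.6 mm/hr.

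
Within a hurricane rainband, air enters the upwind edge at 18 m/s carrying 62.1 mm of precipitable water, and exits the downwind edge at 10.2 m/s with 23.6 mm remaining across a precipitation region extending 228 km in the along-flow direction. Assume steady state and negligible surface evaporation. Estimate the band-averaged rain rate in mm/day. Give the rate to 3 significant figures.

Column moisture flux per unit crosswind length is F = V × PW.
Inflow: F_in = 18 × 62.1 = 1117.8 mm·m/s
Outflow: F_out = 10.2 × 23.6 = 240.72 mm·m/s
Steady-state rate R = (F_in − F_out)/L = (1117.8 − 240.72) / 228000 m = 3.847e-03 mm/s.
R = 3.847e-03 × 3600 × 24 = 332 mm/day.

R ≈ 332 mm/day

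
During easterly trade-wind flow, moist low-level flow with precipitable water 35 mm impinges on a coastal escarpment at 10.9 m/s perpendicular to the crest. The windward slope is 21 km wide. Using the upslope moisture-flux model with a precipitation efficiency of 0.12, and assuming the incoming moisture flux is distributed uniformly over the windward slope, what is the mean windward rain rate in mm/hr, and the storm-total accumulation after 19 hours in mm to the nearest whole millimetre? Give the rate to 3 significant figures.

Incoming column moisture flux per unit ridge length: F = V × PW = 10.9 × 35 = 381.5 mm·m/s.
Spread over the 21 km slope with efficiency ε = 0.12: R = ε·F/W = 0.12 × 381.5 / 21000 m = 2.180e-03 mm/s.
R = 2.180e-03 × 3600 = 7.85 mm/hr.
Over 19 h: total = 7.85 × 19 = 149.15 ≈ 149 mm.

R ≈ 7.85 mm/hr; total ≈ 149 mm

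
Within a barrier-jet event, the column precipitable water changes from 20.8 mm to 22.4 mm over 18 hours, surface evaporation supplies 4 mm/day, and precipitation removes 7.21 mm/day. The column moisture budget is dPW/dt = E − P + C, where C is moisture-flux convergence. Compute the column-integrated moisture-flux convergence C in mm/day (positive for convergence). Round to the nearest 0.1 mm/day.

C ≈ 5.3 mm/day

dPW/dt = (22.4 − 20.8) mm / (18/24 day) = +2.133 mm/day.
C = dPW/dt − E + P = (+2.133) − 4 + 7.21 = 5.3 mm/day.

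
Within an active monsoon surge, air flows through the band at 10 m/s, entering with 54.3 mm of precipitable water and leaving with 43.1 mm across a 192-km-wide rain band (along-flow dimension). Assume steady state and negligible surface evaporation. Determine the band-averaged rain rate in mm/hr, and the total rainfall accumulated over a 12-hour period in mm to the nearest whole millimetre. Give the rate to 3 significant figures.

R ≈ 2.10 mm/hr; total ≈ 25 mm

Column moisture flux per unit crosswind length is F = V × PW.
Inflow: F_in = 10 × 54.3 = 543 mm·m/s
Outflow: F_out = 10 × 43.1 = 431 mm·m/s
Steady-state rate R = (F_in − F_out)/L = (543 − 431) / 192000 m = 5.833e-04 mm/s.
R = 5.833e-04 × 3600 = 2.10 mm/hr.
Over 12 h: total = 2.10 × 12 = 25.2 ≈ 25 mm.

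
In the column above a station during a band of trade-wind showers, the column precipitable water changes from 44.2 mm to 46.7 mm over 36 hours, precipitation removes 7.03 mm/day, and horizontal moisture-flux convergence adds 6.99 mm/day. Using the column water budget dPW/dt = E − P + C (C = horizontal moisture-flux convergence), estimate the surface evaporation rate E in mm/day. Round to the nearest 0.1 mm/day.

E ≈ 1.7 mm/day

dPW/dt = (46.7 − 44.2) mm / (36/24 day) = +1.667 mm/day.
E = dPW/dt + P − C = (+1.667) + 7.03 − (6.99) = 1.7 mm/day.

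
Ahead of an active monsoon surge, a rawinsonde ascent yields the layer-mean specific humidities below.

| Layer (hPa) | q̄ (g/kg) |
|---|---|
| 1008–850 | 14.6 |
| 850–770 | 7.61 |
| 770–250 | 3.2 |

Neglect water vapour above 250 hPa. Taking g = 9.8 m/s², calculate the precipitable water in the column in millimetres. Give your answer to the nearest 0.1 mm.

PW ≈ 46.7 mm

Precipitable water is the column-integrated vapour mass per unit area: PW = (1/g) Σ q̄ Δp, with q in kg/kg and Δp in Pa (1 kg/m² of water = 1 mm).
Layer 1008–850 hPa: Δp = 158 hPa = 15800 Pa, q̄ = 0.0146 kg/kg → 0.0146 × 15800 / 9.8 = 23.54 mm
Layer 850–770 hPa: Δp = 80 hPa = 8000 Pa, q̄ = 0.00761 kg/kg → 0.00761 × 8000 / 9.8 = 6.21 mm
Layer 770–250 hPa: Δp = 520 hPa = 52000 Pa, q̄ = 0.0032 kg/kg → 0.0032 × 52000 / 9.8 = 16.98 mm
PW = 23.54 + 6.21 + 16.98 = 46.73 ≈ 46.7 mm.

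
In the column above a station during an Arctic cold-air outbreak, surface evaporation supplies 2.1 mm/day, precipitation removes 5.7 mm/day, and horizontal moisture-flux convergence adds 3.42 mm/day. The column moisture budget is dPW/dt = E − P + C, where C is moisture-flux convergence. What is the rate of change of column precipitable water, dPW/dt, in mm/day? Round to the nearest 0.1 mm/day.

dPW/dt = E − P + C = 2.1 − 5.7 + (3.42) = -0.2 mm/day.

dPW/dt ≈ -0.2 mm/day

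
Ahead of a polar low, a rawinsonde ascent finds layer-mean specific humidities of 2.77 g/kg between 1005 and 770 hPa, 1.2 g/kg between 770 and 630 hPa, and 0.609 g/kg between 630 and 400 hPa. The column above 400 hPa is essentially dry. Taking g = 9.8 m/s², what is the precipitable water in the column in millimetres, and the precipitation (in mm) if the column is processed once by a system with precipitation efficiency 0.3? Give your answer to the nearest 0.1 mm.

Precipitable water is the column-integrated vapour mass per unit area: PW = (1/g) Σ q̄ Δp, with q in kg/kg and Δp in Pa (1 kg/m² of water = 1 mm).
Layer 1005–770 hPa: Δp = 235 hPa = 23500 Pa, q̄ = 0.00277 kg/kg → 0.00277 × 23500 / 9.8 = 6.64 mm
Layer 770–630 hPa: Δp = 140 hPa = 14000 Pa, q̄ = 0.0012 kg/kg → 0.0012 × 14000 / 9.8 = 1.71 mm
Layer 630–400 hPa: Δp = 230 hPa = 23000 Pa, q̄ = 0.000609 kg/kg → 0.000609 × 23000 / 9.8 = 1.43 mm
PW = 6.64 + 1.71 + 1.43 = 9.78 ≈ 9.8 mm.
Precipitation = ε × PW = 0.3 × 9.8 = 2.9 mm.

PW ≈ 9.8 mm; precipitation ≈ 2.9 mm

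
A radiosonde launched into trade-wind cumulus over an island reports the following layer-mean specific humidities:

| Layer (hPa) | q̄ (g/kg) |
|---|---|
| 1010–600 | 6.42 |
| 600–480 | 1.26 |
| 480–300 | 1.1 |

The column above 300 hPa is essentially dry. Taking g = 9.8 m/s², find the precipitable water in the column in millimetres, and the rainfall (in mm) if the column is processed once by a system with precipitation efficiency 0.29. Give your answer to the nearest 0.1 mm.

PW ≈ 30.4 mm; rainfall ≈ 8.8 mm

Precipitable water is the column-integrated vapour mass per unit area: PW = (1/g) Σ q̄ Δp, with q in kg/kg and Δp in Pa (1 kg/m² of water = 1 mm).
Layer 1010–600 hPa: Δp = 410 hPa = 41000 Pa, q̄ = 0.00642 kg/kg → 0.00642 × 41000 / 9.8 = 26.86 mm
Layer 600–480 hPa: Δp = 120 hPa = 12000 Pa, q̄ = 0.00126 kg/kg → 0.00126 × 12000 / 9.8 = 1.54 mm
Layer 480–300 hPa: Δp = 180 hPa = 18000 Pa, q̄ = 0.0011 kg/kg → 0.0011 × 18000 / 9.8 = 2.02 mm
PW = 26.86 + 1.54 + 2.02 = 30.42 ≈ 30.4 mm.
Rainfall = ε × PW = 0.29 × 30.4 = 8.8 mm.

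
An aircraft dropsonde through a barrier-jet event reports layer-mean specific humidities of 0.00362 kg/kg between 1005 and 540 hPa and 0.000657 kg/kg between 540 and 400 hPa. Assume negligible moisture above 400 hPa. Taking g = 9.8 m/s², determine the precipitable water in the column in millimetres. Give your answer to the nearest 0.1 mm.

Precipitable water is the column-integrated vapour mass per unit area: PW = (1/g) Σ q̄ Δp, with q in kg/kg and Δp in Pa (1 kg/m² of water = 1 mm).
Layer 1005–540 hPa: Δp = 465 hPa = 46500 Pa, q̄ = 0.00362 kg/kg → 0.00362 × 46500 / 9.8 = 17.18 mm
Layer 540–400 hPa: Δp = 140 hPa = 14000 Pa, q̄ = 0.000657 kg/kg → 0.000657 × 14000 / 9.8 = 0.94 mm
PW = 17.18 + 0.94 = 18.12 ≈ 18.1 mm.

PW ≈ 18.1 mm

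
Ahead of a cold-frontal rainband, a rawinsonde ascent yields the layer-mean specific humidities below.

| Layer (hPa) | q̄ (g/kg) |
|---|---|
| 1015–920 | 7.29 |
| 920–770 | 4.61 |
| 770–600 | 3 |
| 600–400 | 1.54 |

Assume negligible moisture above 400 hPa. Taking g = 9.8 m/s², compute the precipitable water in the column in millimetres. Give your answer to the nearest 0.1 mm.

Precipitable water is the column-integrated vapour mass per unit area: PW = (1/g) Σ q̄ Δp, with q in kg/kg and Δp in Pa (1 kg/m² of water = 1 mm).
Layer 1015–920 hPa: Δp = 95 hPa = 9500 Pa, q̄ = 0.00729 kg/kg → 0.00729 × 9500 / 9.8 = 7.07 mm
Layer 920–770 hPa: Δp = 150 hPa = 15000 Pa, q̄ = 0.00461 kg/kg → 0.00461 × 15000 / 9.8 = 7.06 mm
Layer 770–600 hPa: Δp = 170 hPa = 17000 Pa, q̄ = 0.003 kg/kg → 0.003 × 17000 / 9.8 = 5.20 mm
Layer 600–400 hPa: Δp = 200 hPa = 20000 Pa, q̄ = 0.00154 kg/kg → 0.00154 × 20000 / 9.8 = 3.14 mm
PW = 7.07 + 7.06 + 5.20 + 3.14 = 22.47 ≈ 22.5 mm.

PW ≈ 22.5 mm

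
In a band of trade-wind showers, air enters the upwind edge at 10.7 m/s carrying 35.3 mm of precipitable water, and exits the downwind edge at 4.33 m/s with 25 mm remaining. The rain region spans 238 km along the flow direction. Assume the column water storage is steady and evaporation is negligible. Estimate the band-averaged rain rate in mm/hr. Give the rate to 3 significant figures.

R ≈ 4.08 mm/hr

Column moisture flux per unit crosswind length is F = V × PW.
Inflow: F_in = 10.7 × 35.3 = 377.71 mm·m/s
Outflow: F_out = 4.33 × 25 = 108.25 mm·m/s
Steady-state rate R = (F_in − F_out)/L = (377.71 − 108.25) / 238000 m = 1.132e-03 mm/s.
R = 1.132e-03 × 3600 = 4.08 mm/hr.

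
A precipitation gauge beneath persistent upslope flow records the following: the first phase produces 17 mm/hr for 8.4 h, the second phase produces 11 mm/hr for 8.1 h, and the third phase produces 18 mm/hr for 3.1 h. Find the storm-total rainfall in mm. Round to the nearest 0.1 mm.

total ≈ 287.7 mm

Total = Σ Rᵢ Δtᵢ = 17 × 8.4 + 11 × 8.1 + 18 × 3.1
      = 142.8 + 89.1 + 55.8 = 287.7 mm.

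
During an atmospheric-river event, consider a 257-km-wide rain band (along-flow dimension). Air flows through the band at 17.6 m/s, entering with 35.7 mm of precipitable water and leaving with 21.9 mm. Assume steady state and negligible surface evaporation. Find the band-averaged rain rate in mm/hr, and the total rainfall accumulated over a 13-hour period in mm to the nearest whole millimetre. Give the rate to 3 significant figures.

Column moisture flux per unit crosswind length is F = V × PW.
Inflow: F_in = 17.6 × 35.7 = 628.32 mm·m/s
Outflow: F_out = 17.6 × 21.9 = 385.44 mm·m/s
Steady-state rate R = (F_in − F_out)/L = (628.32 − 385.44) / 257000 m = 9.451e-04 mm/s.
R = 9.451e-04 × 3600 = 3.40 mm/hr.
Over 13 h: total = 3.40 × 13 = 44.2 ≈ 44 mm.

R ≈ 3.40 mm/hr; total ≈ 44 mm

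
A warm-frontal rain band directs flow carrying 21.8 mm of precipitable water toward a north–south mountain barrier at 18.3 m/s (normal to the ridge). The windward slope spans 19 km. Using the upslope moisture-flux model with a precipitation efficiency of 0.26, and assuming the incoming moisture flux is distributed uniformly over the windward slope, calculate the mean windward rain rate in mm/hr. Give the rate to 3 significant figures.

Incoming column moisture flux per unit ridge length: F = V × PW = 18.3 × 21.8 = 398.94 mm·m/s.
Spread over the 19 km slope with efficiency ε = 0.26: R = ε·F/W = 0.26 × 398.94 / 19000 m = 5.459e-03 mm/s.
R = 5.459e-03 × 3600 = 19.7 mm/hr.

R ≈ 19.7 mm/hr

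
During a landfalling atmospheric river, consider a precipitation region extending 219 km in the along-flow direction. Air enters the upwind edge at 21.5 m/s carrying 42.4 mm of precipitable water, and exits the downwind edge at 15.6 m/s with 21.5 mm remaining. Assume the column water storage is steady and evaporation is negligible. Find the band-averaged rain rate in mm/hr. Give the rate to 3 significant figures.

R ≈ 9.47 mm/hr

Column moisture flux per unit crosswind length is F = V × PW.
Inflow: F_in = 21.5 × 42.4 = 911.6 mm·m/s
Outflow: F_out = 15.6 × 21.5 = 335.4 mm·m/s
Steady-state rate R = (F_in − F_out)/L = (911.6 − 335.4) / 219000 m = 2.631e-03 mm/s.
R = 2.631e-03 × 3600 = 9.47 mm/hr.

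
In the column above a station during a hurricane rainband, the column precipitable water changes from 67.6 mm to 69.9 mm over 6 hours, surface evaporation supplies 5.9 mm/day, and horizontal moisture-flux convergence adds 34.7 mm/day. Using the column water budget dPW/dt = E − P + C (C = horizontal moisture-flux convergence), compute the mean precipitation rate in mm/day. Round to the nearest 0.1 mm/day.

dPW/dt = (69.9 − 67.6) mm / (6/24 day) = +9.200 mm/day.
P = E + C − dPW/dt = 5.9 + (34.7) − (+9.200) = 31.4 mm/day.

P ≈ 31.4 mm/day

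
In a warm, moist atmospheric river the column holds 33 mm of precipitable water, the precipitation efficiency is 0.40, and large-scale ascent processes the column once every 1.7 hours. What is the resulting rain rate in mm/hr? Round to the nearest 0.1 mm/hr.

R ≈ 7.8 mm/hr

Each overturning extracts ε × PW = 0.40 × 33 = 13.2 mm.
Rate = ε·PW / τ = 13.2 / 1.7 h = 7.8 mm/hr.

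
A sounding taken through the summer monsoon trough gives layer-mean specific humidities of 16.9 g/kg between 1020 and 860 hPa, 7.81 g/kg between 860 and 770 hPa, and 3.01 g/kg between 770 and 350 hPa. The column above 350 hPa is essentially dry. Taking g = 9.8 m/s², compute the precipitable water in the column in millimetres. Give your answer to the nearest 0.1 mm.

PW ≈ 47.7 mm

Precipitable water is the column-integrated vapour mass per unit area: PW = (1/g) Σ q̄ Δp, with q in kg/kg and Δp in Pa (1 kg/m² of water = 1 mm).
Layer 1020–860 hPa: Δp = 160 hPa = 16000 Pa, q̄ = 0.0169 kg/kg → 0.0169 × 16000 / 9.8 = 27.59 mm
Layer 860–770 hPa: Δp = 90 hPa = 9000 Pa, q̄ = 0.00781 kg/kg → 0.00781 × 9000 / 9.8 = 7.17 mm
Layer 770–350 hPa: Δp = 420 hPa = 42000 Pa, q̄ = 0.00301 kg/kg → 0.00301 × 42000 / 9.8 = 12.90 mm
PW = 27.59 + 7.17 + 12.90 = 47.66 ≈ 47.7 mm.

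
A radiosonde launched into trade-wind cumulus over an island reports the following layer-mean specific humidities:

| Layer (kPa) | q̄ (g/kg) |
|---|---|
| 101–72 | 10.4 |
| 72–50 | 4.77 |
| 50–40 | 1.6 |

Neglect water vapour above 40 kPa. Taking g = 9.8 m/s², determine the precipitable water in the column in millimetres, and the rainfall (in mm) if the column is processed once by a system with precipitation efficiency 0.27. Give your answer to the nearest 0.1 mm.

PW ≈ 43.1 mm; rainfall ≈ 11.6 mm

Precipitable water is the column-integrated vapour mass per unit area: PW = (1/g) Σ q̄ Δp, with q in kg/kg and Δp in Pa (1 kg/m² of water = 1 mm).
Layer 101–72 kPa: Δp = 290 hPa = 29000 Pa, q̄ = 0.0104 kg/kg → 0.0104 × 29000 / 9.8 = 30.78 mm
Layer 72–50 kPa: Δp = 220 hPa = 22000 Pa, q̄ = 0.00477 kg/kg → 0.00477 × 22000 / 9.8 = 10.71 mm
Layer 50–40 kPa: Δp = 100 hPa = 10000 Pa, q̄ = 0.0016 kg/kg → 0.0016 × 10000 / 9.8 = 1.63 mm
PW = 30.78 + 10.71 + 1.63 = 43.12 ≈ 43.1 mm.
Rainfall = ε × PW = 0.27 × 43.1 = 11.6 mm.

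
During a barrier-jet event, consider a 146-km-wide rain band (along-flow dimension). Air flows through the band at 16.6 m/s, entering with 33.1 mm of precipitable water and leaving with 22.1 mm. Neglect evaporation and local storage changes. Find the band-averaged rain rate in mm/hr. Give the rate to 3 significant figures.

Column moisture flux per unit crosswind length is F = V × PW.
Inflow: F_in = 16.6 × 33.1 = 549.46 mm·m/s
Outflow: F_out = 16.6 × 22.1 = 366.86 mm·m/s
Steady-state rate R = (F_in − F_out)/L = (549.46 − 366.86) / 146000 m = 1.251e-03 mm/s.
R = 1.251e-03 × 3600 = 4.50 mm/hr.

R ≈ 4.50 mm/hr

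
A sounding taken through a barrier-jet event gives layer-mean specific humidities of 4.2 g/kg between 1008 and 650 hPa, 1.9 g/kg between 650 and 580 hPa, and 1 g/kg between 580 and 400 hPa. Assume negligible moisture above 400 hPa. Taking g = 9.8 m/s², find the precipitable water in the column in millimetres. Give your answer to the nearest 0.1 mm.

PW ≈ 18.5 mm

Precipitable water is the column-integrated vapour mass per unit area: PW = (1/g) Σ q̄ Δp, with q in kg/kg and Δp in Pa (1 kg/m² of water = 1 mm).
Layer 1008–650 hPa: Δp = 358 hPa = 35800 Pa, q̄ = 0.0042 kg/kg → 0.0042 × 35800 / 9.8 = 15.34 mm
Layer 650–580 hPa: Δp = 70 hPa = 7000 Pa, q̄ = 0.0019 kg/kg → 0.0019 × 7000 / 9.8 = 1.36 mm
Layer 580–400 hPa: Δp = 180 hPa = 18000 Pa, q̄ = 0.001 kg/kg → 0.001 × 18000 / 9.8 = 1.84 mm
PW = 15.34 + 1.36 + 1.84 = 18.54 ≈ 18.5 mm.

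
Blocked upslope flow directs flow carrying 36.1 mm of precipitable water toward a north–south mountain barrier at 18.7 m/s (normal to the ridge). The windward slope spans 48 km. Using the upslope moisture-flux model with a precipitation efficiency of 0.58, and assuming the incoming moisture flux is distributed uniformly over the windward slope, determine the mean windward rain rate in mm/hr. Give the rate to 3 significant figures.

Incoming column moisture flux per unit ridge length: F = V × PW = 18.7 × 36.1 = 675.07 mm·m/s.
Spread over the 48 km slope with efficiency ε = 0.58: R = ε·F/W = 0.58 × 675.07 / 48000 m = 8.157e-03 mm/s.
R = 8.157e-03 × 3600 = 29.4 mm/hr.

R ≈ 29.4 mm/hr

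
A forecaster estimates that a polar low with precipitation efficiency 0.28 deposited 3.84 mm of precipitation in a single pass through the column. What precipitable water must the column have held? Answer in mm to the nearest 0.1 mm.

PW ≈ 13.7 mm

PW = precipitation / ε = 3.84 / 0.28 = 13.7 mm.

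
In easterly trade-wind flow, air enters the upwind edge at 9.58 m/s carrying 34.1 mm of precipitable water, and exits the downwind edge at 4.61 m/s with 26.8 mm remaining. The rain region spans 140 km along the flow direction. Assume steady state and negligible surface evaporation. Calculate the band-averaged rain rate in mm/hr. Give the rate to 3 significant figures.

R ≈ 5.22 mm/hr

Column moisture flux per unit crosswind length is F = V × PW.
Inflow: F_in = 9.58 × 34.1 = 326.678 mm·m/s
Outflow: F_out = 4.61 × 26.8 = 123.548 mm·m/s
Steady-state rate R = (F_in − F_out)/L = (326.678 − 123.548) / 140000 m = 1.451e-03 mm/s.
R = 1.451e-03 × 3600 = 5.22 mm/hr.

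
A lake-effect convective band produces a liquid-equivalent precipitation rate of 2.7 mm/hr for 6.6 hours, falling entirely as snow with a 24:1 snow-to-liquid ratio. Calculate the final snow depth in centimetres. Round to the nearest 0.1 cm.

Liquid-equivalent depth = 2.7 × 6.6 = 17.82 mm.
Snow depth = 17.82 mm × 24 = 427.68 mm = 42.8 cm.

snow depth ≈ 42.8 cm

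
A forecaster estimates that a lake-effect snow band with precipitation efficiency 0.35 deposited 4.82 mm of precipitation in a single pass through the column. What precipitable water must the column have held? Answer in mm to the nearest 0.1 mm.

PW ≈ 13.8 mm

PW = precipitation / ε = 4.82 / 0.35 = 13.8 mm.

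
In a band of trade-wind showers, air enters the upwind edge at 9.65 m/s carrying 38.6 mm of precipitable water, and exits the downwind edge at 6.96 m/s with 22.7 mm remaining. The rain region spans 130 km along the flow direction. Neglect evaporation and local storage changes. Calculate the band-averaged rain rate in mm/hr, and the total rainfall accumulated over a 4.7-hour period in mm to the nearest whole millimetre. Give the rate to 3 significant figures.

R ≈ 5.94 mm/hr; total ≈ 28 mm

Column moisture flux per unit crosswind length is F = V × PW.
Inflow: F_in = 9.65 × 38.6 = 372.49 mm·m/s
Outflow: F_out = 6.96 × 22.7 = 157.992 mm·m/s
Steady-state rate R = (F_in − F_out)/L = (372.49 − 157.992) / 130000 m = 1.650e-03 mm/s.
R = 1.650e-03 × 3600 = 5.94 mm/hr.
Over 4.7 h: total = 5.94 × 4.7 = 27.918 ≈ 28 mm.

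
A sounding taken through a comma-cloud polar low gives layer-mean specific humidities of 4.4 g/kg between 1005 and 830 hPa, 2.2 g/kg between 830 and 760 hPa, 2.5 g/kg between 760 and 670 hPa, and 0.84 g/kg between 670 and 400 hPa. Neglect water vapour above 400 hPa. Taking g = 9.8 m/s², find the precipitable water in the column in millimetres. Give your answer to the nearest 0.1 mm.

PW ≈ 14.0 mm

Precipitable water is the column-integrated vapour mass per unit area: PW = (1/g) Σ q̄ Δp, with q in kg/kg and Δp in Pa (1 kg/m² of water = 1 mm).
Layer 1005–830 hPa: Δp = 175 hPa = 17500 Pa, q̄ = 0.0044 kg/kg → 0.0044 × 17500 / 9.8 = 7.86 mm
Layer 830–760 hPa: Δp = 70 hPa = 7000 Pa, q̄ = 0.0022 kg/kg → 0.0022 × 7000 / 9.8 = 1.57 mm
Layer 760–670 hPa: Δp = 90 hPa = 9000 Pa, q̄ = 0.0025 kg/kg → 0.0025 × 9000 / 9.8 = 2.30 mm
Layer 670–400 hPa: Δp = 270 hPa = 27000 Pa, q̄ = 0.00084 kg/kg → 0.00084 × 27000 / 9.8 = 2.31 mm
PW = 7.86 + 1.57 + 2.30 + 2.31 = 14.04 ≈ 14.0 mm.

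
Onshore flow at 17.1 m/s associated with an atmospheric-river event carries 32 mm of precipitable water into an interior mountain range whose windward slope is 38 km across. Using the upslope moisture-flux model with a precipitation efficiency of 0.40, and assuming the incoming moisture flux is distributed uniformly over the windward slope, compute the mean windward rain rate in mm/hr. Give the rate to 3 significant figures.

Incoming column moisture flux per unit ridge length: F = V × PW = 17.1 × 32 = 547.2 mm·m/s.
Spread over the 38 km slope with efficiency ε = 0.40: R = ε·F/W = 0.40 × 547.2 / 38000 m = 5.760e-03 mm/s.
R = 5.760e-03 × 3600 = 20.7 mm/hr.

R ≈ 20.7 mm/hr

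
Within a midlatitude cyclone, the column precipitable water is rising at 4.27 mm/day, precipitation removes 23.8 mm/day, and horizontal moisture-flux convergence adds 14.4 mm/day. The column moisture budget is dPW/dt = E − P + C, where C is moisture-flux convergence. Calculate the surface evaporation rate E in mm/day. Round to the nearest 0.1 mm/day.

E ≈ 13.7 mm/day

dPW/dt = +4.27 mm/day.
E = dPW/dt + P − C = (+4.27) + 23.8 − (14.4) = 13.7 mm/day.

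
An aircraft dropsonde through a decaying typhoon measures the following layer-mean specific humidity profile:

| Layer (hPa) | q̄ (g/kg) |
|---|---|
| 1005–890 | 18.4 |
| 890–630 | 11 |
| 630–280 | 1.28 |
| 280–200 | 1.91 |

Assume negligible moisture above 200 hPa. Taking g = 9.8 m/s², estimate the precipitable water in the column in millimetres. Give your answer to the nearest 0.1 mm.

PW ≈ 56.9 mm

Precipitable water is the column-integrated vapour mass per unit area: PW = (1/g) Σ q̄ Δp, with q in kg/kg and Δp in Pa (1 kg/m² of water = 1 mm).
Layer 1005–890 hPa: Δp = 115 hPa = 11500 Pa, q̄ = 0.0184 kg/kg → 0.0184 × 11500 / 9.8 = 21.59 mm
Layer 890–630 hPa: Δp = 260 hPa = 26000 Pa, q̄ = 0.011 kg/kg → 0.011 × 26000 / 9.8 = 29.18 mm
Layer 630–280 hPa: Δp = 350 hPa = 35000 Pa, q̄ = 0.00128 kg/kg → 0.00128 × 35000 / 9.8 = 4.57 mm
Layer 280–200 hPa: Δp = 80 hPa = 8000 Pa, q̄ = 0.00191 kg/kg → 0.00191 × 8000 / 9.8 = 1.56 mm
PW = 21.59 + 29.18 + 4.57 + 1.56 = 56.90 ≈ 56.9 mm.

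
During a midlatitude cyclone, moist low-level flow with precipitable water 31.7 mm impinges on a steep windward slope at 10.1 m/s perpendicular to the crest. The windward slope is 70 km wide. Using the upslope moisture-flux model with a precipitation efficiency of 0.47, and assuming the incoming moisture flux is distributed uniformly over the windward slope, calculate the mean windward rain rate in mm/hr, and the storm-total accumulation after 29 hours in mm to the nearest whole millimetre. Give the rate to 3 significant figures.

R ≈ 7.74 mm/hr; total ≈ 224 mm

Incoming column moisture flux per unit ridge length: F = V × PW = 10.1 × 31.7 = 320.17 mm·m/s.
Spread over the 70 km slope with efficiency ε = 0.47: R = ε·F/W = 0.47 × 320.17 / 70000 m = 2.150e-03 mm/s.
R = 2.150e-03 × 3600 = 7.74 mm/hr.
Over 29 h: total = 7.74 × 29 = 224.46 ≈ 224 mm.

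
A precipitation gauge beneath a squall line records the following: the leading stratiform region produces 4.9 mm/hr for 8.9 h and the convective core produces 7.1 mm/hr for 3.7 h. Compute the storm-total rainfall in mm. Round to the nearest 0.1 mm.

total ≈ 69.9 mm

Total = Σ Rᵢ Δtᵢ = 4.9 × 8.9 + 7.1 × 3.7
      = 43.61 + 26.27 = 69.9 mm.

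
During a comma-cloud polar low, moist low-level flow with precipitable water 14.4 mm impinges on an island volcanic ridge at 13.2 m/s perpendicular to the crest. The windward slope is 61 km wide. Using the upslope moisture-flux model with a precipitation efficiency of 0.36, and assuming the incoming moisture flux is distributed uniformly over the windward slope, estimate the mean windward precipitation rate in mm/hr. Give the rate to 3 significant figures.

Incoming column moisture flux per unit ridge length: F = V × PW = 13.2 × 14.4 = 190.08 mm·m/s.
Spread over the 61 km slope with efficiency ε = 0.36: R = ε·F/W = 0.36 × 190.08 / 61000 m = 1.122e-03 mm/s.
R = 1.122e-03 × 3600 = 4.04 mm/hr.

R ≈ 4.04 mm/hr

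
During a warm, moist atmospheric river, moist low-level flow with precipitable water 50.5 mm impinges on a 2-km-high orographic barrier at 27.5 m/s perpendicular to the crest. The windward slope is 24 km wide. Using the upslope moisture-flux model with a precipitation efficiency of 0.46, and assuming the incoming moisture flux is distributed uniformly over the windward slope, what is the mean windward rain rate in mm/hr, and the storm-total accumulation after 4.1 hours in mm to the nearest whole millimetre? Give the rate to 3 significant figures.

R ≈ 95.8 mm/hr; total ≈ 393 mm

Incoming column moisture flux per unit ridge length: F = V × PW = 27.5 × 50.5 = 1388.75 mm·m/s.
Spread over the 24 km slope with efficiency ε = 0.46: R = ε·F/W = 0.46 × 1388.75 / 24000 m = 2.662e-02 mm/s.
R = 2.662e-02 × 3600 = 95.8 mm/hr.
Over 4.1 h: total = 95.8 × 4.1 = 392.78 ≈ 393 mm.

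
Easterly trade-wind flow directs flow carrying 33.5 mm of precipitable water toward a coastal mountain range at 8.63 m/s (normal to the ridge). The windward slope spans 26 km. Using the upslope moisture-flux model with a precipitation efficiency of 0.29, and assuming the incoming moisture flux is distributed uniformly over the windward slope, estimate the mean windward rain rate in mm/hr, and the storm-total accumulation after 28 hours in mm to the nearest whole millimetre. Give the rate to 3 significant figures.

R ≈ 11.6 mm/hr; total ≈ 325 mm

Incoming column moisture flux per unit ridge length: F = V × PW = 8.63 × 33.5 = 289.105 mm·m/s.
Spread over the 26 km slope with efficiency ε = 0.29: R = ε·F/W = 0.29 × 289.105 / 26000 m = 3.225e-03 mm/s.
R = 3.225e-03 × 3600 = 11.6 mm/hr.
Over 28 h: total = 11.6 × 28 = 324.8 ≈ 325 mm.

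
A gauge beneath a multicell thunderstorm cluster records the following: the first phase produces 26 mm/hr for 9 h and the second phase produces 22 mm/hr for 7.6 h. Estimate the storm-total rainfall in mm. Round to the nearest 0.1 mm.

Total = Σ Rᵢ Δtᵢ = 26 × 9 + 22 × 7.6
      = 234 + 167.2 = 401.2 mm.

total ≈ 401.2 mm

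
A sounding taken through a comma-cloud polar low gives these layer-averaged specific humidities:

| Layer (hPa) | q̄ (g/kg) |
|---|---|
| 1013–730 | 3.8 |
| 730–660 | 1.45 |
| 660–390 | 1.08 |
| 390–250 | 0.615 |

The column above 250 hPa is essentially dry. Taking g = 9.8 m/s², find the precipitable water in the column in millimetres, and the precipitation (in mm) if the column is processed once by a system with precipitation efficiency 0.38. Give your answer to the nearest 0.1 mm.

Precipitable water is the column-integrated vapour mass per unit area: PW = (1/g) Σ q̄ Δp, with q in kg/kg and Δp in Pa (1 kg/m² of water = 1 mm).
Layer 1013–730 hPa: Δp = 283 hPa = 28300 Pa, q̄ = 0.0038 kg/kg → 0.0038 × 28300 / 9.8 = 10.97 mm
Layer 730–660 hPa: Δp = 70 hPa = 7000 Pa, q̄ = 0.00145 kg/kg → 0.00145 × 7000 / 9.8 = 1.04 mm
Layer 660–390 hPa: Δp = 270 hPa = 27000 Pa, q̄ = 0.00108 kg/kg → 0.00108 × 27000 / 9.8 = 2.98 mm
Layer 390–250 hPa: Δp = 140 hPa = 14000 Pa, q̄ = 0.000615 kg/kg → 0.000615 × 14000 / 9.8 = 0.88 mm
PW = 10.97 + 1.04 + 2.98 + 0.88 = 15.87 ≈ 15.9 mm.
Precipitation = ε × PW = 0.38 × 15.9 = 6.0 mm.

PW ≈ 15.9 mm; precipitation ≈ 6.0 mm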